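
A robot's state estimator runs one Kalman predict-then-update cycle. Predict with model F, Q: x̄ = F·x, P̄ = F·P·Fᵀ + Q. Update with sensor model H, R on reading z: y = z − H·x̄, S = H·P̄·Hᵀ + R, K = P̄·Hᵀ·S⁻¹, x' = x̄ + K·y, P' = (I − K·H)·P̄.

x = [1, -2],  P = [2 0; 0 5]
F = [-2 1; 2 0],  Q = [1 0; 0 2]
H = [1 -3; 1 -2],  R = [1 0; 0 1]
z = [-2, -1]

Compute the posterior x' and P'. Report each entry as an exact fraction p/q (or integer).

x̄ = F·x = [-4, 2]
P̄ = F·P·Fᵀ + Q = [14 -8; -8 10]
y = z − H·x̄ = [8, 7]
S = H·P̄·Hᵀ + R = [153 114; 114 87]
K = P̄·Hᵀ·S⁻¹ = [-38/105 86/105; -38/105 16/105]
x' = x̄ + K·y = [-122/105, 6/35]
P' = (I − K·H)·P̄ = [334/105 124/105; 124/105 18/35]

x' = [-122/105, 6/35]
P' = [334/105 124/105; 124/105 18/35]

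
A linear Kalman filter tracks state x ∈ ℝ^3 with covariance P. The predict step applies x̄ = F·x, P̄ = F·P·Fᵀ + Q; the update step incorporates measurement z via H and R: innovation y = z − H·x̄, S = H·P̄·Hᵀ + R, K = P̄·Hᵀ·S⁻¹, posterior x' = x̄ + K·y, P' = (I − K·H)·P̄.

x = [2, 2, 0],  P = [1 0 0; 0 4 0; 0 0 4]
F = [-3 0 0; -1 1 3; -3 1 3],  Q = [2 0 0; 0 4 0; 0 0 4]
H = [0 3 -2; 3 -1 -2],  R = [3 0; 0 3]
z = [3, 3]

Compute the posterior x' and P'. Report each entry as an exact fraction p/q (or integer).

x' = [-150561/27236, -10185/2476, -209565/27236]
P' = [278167/27236 18807/2476 313587/27236; 18807/2476 14901/2476 21675/2476; 313587/27236 21675/2476 365991/27236]

x̄ = F·x = [-6, 0, -4]
P̄ = F·P·Fᵀ + Q = [11 3 9; 3 45 43; 9 43 53]
y = z − H·x̄ = [-5, 13]
S = H·P̄·Hᵀ + R = [104 -122; -122 405]
K = P̄·Hᵀ·S⁻¹ = [-2181/27236 75/13618; 451/2476 -305/1238; -5569/27236 -4941/13618]
x' = x̄ + K·y = [-150561/27236, -10185/2476, -209565/27236]
P' = (I − K·H)·P̄ = [278167/27236 18807/2476 313587/27236; 18807/2476 14901/2476 21675/2476; 313587/27236 21675/2476 365991/27236]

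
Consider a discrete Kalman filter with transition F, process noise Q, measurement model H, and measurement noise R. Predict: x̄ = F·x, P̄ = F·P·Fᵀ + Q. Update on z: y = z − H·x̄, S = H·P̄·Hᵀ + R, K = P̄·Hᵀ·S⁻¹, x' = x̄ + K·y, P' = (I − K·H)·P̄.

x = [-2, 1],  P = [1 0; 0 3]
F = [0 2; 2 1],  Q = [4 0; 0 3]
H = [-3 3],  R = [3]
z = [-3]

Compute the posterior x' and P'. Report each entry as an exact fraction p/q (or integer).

x̄ = F·x = [2, -3]
P̄ = F·P·Fᵀ + Q = [16 6; 6 10]
y = z − H·x̄ = [12]
S = H·P̄·Hᵀ + R = [129]
K = P̄·Hᵀ·S⁻¹ = [-10/43; 4/43]
x' = x̄ + K·y = [-34/43, -81/43]
P' = (I − K·H)·P̄ = [388/43 378/43; 378/43 382/43]

x' = [-34/43, -81/43]
P' = [388/43 378/43; 378/43 382/43]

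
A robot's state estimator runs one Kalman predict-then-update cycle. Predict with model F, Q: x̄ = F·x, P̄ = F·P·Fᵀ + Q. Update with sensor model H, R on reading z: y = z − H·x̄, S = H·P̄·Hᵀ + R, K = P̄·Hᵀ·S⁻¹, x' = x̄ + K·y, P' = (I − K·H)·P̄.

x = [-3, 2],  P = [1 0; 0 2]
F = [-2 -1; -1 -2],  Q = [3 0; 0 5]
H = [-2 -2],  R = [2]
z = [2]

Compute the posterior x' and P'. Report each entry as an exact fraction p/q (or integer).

x̄ = F·x = [4, -1]
P̄ = F·P·Fᵀ + Q = [9 6; 6 14]
y = z − H·x̄ = [8]
S = H·P̄·Hᵀ + R = [142]
K = P̄·Hᵀ·S⁻¹ = [-15/71; -20/71]
x' = x̄ + K·y = [164/71, -231/71]
P' = (I − K·H)·P̄ = [189/71 -174/71; -174/71 194/71]

x' = [164/71, -231/71]
P' = [189/71 -174/71; -174/71 194/71]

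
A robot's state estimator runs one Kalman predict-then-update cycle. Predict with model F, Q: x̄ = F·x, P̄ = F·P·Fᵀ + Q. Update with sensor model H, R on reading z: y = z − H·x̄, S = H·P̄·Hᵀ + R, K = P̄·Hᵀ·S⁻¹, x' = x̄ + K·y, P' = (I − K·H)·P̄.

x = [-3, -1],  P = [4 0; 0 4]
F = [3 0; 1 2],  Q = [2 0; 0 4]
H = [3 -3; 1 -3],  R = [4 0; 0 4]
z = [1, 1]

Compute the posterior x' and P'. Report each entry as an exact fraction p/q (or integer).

x' = [-937/1860, -213/310]
P' = [1747/930 193/155; 193/155 162/155]

x̄ = F·x = [-9, -5]
P̄ = F·P·Fᵀ + Q = [38 12; 12 24]
y = z − H·x̄ = [13, -5]
S = H·P̄·Hᵀ + R = [346 186; 186 186]
K = P̄·Hᵀ·S⁻¹ = [19/40 -1727/3720; 3/20 -293/620]
x' = x̄ + K·y = [-937/1860, -213/310]
P' = (I − K·H)·P̄ = [1747/930 193/155; 193/155 162/155]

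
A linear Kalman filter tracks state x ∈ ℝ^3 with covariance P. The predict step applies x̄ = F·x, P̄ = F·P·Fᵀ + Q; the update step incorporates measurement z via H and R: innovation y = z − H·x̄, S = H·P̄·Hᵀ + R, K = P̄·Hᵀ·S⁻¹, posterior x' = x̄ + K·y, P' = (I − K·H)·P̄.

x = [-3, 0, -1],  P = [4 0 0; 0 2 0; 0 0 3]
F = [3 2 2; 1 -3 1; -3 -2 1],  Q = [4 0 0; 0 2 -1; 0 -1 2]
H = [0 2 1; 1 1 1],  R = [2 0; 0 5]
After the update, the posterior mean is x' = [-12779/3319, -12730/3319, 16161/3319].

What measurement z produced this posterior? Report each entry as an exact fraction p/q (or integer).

x̄ = F·x = [-11, -4, 8]
P̄ = F·P·Fᵀ + Q = [60 6 -38; 6 27 2; -38 2 49]
S = H·P̄·Hᵀ + R = [167 83; 83 81]
K = P̄·Hᵀ·S⁻¹ = [-2215/3319 3417/3319; 1631/6638 1197/6638; 1607/3319 -1114/3319]
x' − x̄ = [23730/3319, 546/3319, -10391/3319] = K·y
y = (KᵀK)⁻¹·Kᵀ·(x' − x̄) = [-3, 5]
z = y + H·x̄ = [-3, 5] + [0, -7] = [-3, -2]

z = [-3, -2]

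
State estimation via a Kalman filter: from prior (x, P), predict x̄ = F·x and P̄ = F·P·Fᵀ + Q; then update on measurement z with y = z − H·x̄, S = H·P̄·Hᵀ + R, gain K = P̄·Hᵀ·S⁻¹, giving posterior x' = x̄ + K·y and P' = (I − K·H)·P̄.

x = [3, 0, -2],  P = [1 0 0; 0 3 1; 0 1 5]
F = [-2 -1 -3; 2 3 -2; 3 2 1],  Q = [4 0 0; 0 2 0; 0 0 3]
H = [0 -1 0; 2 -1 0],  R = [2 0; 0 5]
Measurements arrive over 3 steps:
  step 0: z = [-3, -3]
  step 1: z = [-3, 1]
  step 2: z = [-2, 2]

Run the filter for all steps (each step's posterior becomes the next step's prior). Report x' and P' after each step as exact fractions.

step 0: x' = [1246/10481, 34705/10481, 39690/10481], P' = [17714/10481 9868/10481 -6424/10481; 9868/10481 19946/10481 3202/10481; -6424/10481 3202/10481 65050/10481]
step 1: x' = [140187295/87421427, 250408313/87421427, 16162718/87421427], P' = [148633556/87421427 83789592/87421427 -51315264/87421427; 83789592/87421427 169182804/87421427 36884582/87421427; -51315264/87421427 36884582/87421427 554247439/87421427]
step 2: x' = [178175969347/93922107262, 1662083000155/751376858096, 37029081441/187844214524], P' = [79891433771/46961053631 45009989677/46961053631 -27607619803/46961053631; 45009989677/46961053631 726878202007/375688429048 39736046393/93922107262; -27607619803/46961053631 39736046393/93922107262 297773624974/46961053631]

step 0: x̄ = F·x = [0, 10, 7]
step 0: P̄ = F·P·Fᵀ + Q = [62 10 -34; 10 41 13; -34 13 33]
step 0: y = z − H·x̄ = [7, 7]
step 0: S = H·P̄·Hᵀ + R = [43 21; 21 254]
step 0: K = P̄·Hᵀ·S⁻¹ = [-4934/10481 5112/10481; -9973/10481 -42/10481; -1601/10481 -3210/10481]
step 0: x' = x̄ + K·y = [1246/10481, 34705/10481, 39690/10481]
step 0: P' = (I − K·H)·P̄ = [17714/10481 9868/10481 -6424/10481; 9868/10481 19946/10481 3202/10481; -6424/10481 3202/10481 65050/10481]
step 1: x̄ = F·x = [-156267/10481, 27227/10481, 506/47]
step 1: P̄ = F·P·Fᵀ + Q = [699772/10481 171096/10481 -1624/47; 171096/10481 662916/10481 1106/47; -1624/47 1106/47 1921/47]
step 1: y = z − H·x̄ = [-4216/10481, 350242/10481]
step 1: S = H·P̄·Hᵀ + R = [683878/10481 320724/10481; 320724/10481 2830025/10481]
step 1: K = P̄·Hᵀ·S⁻¹ = [-41894796/87421427 42695504/87421427; -84591402/87421427 -320724/87421427; -18442291/87421427 -27903022/87421427]
step 1: x' = x̄ + K·y = [140187295/87421427, 250408313/87421427, 16162718/87421427]
step 1: P' = (I − K·H)·P̄ = [148633556/87421427 83789592/87421427 -51315264/87421427; 83789592/87421427 169182804/87421427 36884582/87421427; -51315264/87421427 36884582/87421427 554247439/87421427]
step 2: x̄ = F·x = [-579271057/87421427, 999274093/87421427, 937541229/87421427]
step 2: P̄ = F·P·Fᵀ + Q = [6042312379/87421427 1397523716/87421427 -3173160575/87421427; 1397523716/87421427 5482394302/87421427 2056044452/87421427; -3173160575/87421427 2056044452/87421427 3676066788/87421427]
step 2: y = z − H·x̄ = [824431239/87421427, 2332659061/87421427]
step 2: S = H·P̄·Hᵀ + R = [5657237156/87421427 2687346870/87421427; 2687346870/87421427 24498656089/87421427]
step 2: K = P̄·Hᵀ·S⁻¹ = [-45009989677/93922107262 22954575573/46961053631; -726878202007/751376858096 -1343673435/375688429048; -39736046393/187844214524 -30033305121/93922107262]
step 2: x' = x̄ + K·y = [178175969347/93922107262, 1662083000155/751376858096, 37029081441/187844214524]
step 2: P' = (I − K·H)·P̄ = [79891433771/46961053631 45009989677/46961053631 -27607619803/46961053631; 45009989677/46961053631 726878202007/375688429048 39736046393/93922107262; -27607619803/46961053631 39736046393/93922107262 297773624974/46961053631]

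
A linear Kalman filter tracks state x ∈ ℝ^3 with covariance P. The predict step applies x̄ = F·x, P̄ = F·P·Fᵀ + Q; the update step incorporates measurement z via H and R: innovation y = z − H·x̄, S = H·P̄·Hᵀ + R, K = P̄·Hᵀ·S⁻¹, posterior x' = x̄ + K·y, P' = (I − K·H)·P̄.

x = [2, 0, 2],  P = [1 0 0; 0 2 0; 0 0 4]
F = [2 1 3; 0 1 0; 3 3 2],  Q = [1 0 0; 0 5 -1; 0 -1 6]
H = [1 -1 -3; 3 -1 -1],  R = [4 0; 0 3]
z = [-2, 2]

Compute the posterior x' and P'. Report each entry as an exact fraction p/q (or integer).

x̄ = F·x = [10, 0, 10]
P̄ = F·P·Fᵀ + Q = [43 2 36; 2 7 5; 36 5 49]
y = z − H·x̄ = [18, -18]
S = H·P̄·Hᵀ + R = [305 -65; -65 228]
K = P̄·Hᵀ·S⁻¹ = [-9361/65315 4680/13063; -990/13063 -626/13063; -22938/65315 1786/13063]
x' = x̄ + K·y = [63452/65315, -6552/13063, 79526/65315]
P' = (I − K·H)·P̄ = [51958/65315 16762/13063 1864/65315; 16762/13063 67885/13063 -15721/13063; 1864/65315 -15721/13063 57407/65315]

x' = [63452/65315, -6552/13063, 79526/65315]
P' = [51958/65315 16762/13063 1864/65315; 16762/13063 67885/13063 -15721/13063; 1864/65315 -15721/13063 57407/65315]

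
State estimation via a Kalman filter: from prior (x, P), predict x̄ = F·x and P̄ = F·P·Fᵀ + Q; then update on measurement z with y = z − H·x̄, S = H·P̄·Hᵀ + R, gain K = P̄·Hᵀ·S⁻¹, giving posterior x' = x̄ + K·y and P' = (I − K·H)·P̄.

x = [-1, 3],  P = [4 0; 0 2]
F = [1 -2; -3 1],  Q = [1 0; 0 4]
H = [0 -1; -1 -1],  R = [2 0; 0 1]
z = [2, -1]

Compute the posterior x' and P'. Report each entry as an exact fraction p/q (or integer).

x̄ = F·x = [-7, 6]
P̄ = F·P·Fᵀ + Q = [13 -16; -16 42]
y = z − H·x̄ = [8, -2]
S = H·P̄·Hᵀ + R = [44 26; 26 24]
K = P̄·Hᵀ·S⁻¹ = [153/190 -71/95; -83/95 -13/95]
x' = x̄ + K·y = [89/95, -68/95]
P' = (I − K·H)·P̄ = [224/95 -153/95; -153/95 166/95]

x' = [89/95, -68/95]
P' = [224/95 -153/95; -153/95 166/95]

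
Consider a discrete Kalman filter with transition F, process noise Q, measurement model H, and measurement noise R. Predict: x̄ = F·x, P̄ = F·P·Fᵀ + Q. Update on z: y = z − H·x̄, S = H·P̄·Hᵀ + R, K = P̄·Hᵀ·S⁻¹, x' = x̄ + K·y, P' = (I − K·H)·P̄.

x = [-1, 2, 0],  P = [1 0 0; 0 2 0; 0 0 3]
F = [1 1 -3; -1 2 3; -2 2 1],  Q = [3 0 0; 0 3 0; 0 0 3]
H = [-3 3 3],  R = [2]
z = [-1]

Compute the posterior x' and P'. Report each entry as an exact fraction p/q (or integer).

x̄ = F·x = [1, 5, 6]
P̄ = F·P·Fᵀ + Q = [33 -24 -7; -24 39 19; -7 19 18]
y = z − H·x̄ = [-31]
S = H·P̄·Hᵀ + R = [1712]
K = P̄·Hᵀ·S⁻¹ = [-12/107; 123/856; 33/428]
x' = x̄ + K·y = [479/107, 467/856, 1545/428]
P' = (I − K·H)·P̄ = [1227/107 384/107 835/107; 384/107 1563/428 7/214; 835/107 7/214 837/107]

x' = [479/107, 467/856, 1545/428]
P' = [1227/107 384/107 835/107; 384/107 1563/428 7/214; 835/107 7/214 837/107]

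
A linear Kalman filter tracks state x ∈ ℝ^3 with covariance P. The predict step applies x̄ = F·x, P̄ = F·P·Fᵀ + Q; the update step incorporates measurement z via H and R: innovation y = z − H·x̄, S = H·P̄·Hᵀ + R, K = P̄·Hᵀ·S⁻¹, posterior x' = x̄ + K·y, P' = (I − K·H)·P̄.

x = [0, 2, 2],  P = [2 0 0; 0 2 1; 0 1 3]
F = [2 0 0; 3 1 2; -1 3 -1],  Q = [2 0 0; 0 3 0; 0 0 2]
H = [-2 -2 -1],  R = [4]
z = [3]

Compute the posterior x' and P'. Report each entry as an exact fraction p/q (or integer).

x' = [-152/59, -149/295, 1009/295]
P' = [270/59 -100/59 -308/59; -100/59 1304/295 -1204/295; -308/59 -1204/295 5524/295]

x̄ = F·x = [0, 6, 4]
P̄ = F·P·Fᵀ + Q = [10 12 -4; 12 39 -1; -4 -1 19]
y = z − H·x̄ = [19]
S = H·P̄·Hᵀ + R = [295]
K = P̄·Hᵀ·S⁻¹ = [-8/59; -101/295; -9/295]
x' = x̄ + K·y = [-152/59, -149/295, 1009/295]
P' = (I − K·H)·P̄ = [270/59 -100/59 -308/59; -100/59 1304/295 -1204/295; -308/59 -1204/295 5524/295]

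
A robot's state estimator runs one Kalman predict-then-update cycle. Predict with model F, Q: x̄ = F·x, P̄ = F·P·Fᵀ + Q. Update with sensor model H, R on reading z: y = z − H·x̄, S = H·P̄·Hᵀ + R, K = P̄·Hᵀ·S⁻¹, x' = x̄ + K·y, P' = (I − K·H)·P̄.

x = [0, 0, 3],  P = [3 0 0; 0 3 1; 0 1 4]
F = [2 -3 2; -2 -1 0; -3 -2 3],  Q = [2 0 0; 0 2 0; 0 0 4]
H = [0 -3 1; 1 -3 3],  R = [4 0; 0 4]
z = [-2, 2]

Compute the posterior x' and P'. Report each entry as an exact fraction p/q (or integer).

x̄ = F·x = [6, 0, 9]
P̄ = F·P·Fᵀ + Q = [45 -5 11; -5 17 21; 11 21 67]
y = z − H·x̄ = [-11, -31]
S = H·P̄·Hᵀ + R = [98 128; 128 523]
K = P̄·Hᵀ·S⁻¹ = [77/1585 263/1585; -8293/17435 2263/17435; -1698/3487 1409/3487]
x' = x̄ + K·y = [102/317, 4214/3487, 6382/3487]
P' = (I − K·H)·P̄ = [44864/1585 -7456/1585 -4412/317; -7456/1585 31764/17435 12424/3487; -4412/317 12424/3487 30480/3487]

x' = [102/317, 4214/3487, 6382/3487]
P' = [44864/1585 -7456/1585 -4412/317; -7456/1585 31764/17435 12424/3487; -4412/317 12424/3487 30480/3487]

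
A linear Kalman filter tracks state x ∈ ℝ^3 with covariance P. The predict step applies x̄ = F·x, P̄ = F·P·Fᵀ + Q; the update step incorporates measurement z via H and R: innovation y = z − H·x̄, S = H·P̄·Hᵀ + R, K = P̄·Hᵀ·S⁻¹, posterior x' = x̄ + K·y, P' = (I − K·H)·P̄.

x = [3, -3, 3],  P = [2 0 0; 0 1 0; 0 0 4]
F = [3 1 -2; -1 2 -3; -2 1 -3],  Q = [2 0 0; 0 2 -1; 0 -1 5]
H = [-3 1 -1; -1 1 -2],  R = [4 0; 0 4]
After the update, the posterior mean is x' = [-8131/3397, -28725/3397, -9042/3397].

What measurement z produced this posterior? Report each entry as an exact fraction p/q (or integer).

z = [2, -2]

x̄ = F·x = [0, -18, -18]
P̄ = F·P·Fᵀ + Q = [37 20 13; 20 44 41; 13 41 50]
S = H·P̄·Hᵀ + R = [307 143; 143 133]
K = P̄·Hᵀ·S⁻¹ = [-2561/6794 557/6794; 713/20382 -9655/20382; 652/3397 -2540/3397]
x' − x̄ = [-8131/3397, 32421/3397, 52104/3397] = K·y
y = (KᵀK)⁻¹·Kᵀ·(x' − x̄) = [2, -20]
z = y + H·x̄ = [2, -20] + [0, 18] = [2, -2]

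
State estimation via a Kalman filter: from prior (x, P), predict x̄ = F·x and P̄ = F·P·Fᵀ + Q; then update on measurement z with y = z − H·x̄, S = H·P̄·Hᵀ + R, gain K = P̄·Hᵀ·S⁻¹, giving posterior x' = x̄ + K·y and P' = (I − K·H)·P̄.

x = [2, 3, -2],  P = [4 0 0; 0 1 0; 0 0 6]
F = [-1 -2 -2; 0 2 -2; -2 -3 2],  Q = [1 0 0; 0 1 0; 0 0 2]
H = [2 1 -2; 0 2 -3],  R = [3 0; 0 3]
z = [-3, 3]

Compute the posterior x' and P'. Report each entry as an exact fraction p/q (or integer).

x̄ = F·x = [-4, 10, -17]
P̄ = F·P·Fᵀ + Q = [33 20 -10; 20 29 -30; -10 -30 51]
y = z − H·x̄ = [-39, -68]
S = H·P̄·Hᵀ + R = [648 714; 714 938]
K = P̄·Hᵀ·S⁻¹ = [1766/3501 -361/1167; 365/2334 211/5446; 679/7002 -2458/8169]
x' = x̄ + K·y = [-1026/389, 6897/5446, -1749/5446]
P' = (I − K·H)·P̄ = [4147/3501 830/1167 2743/3501; 830/1167 16841/5446 33049/16338; 2743/3501 33049/16338 40423/24507]

x' = [-1026/389, 6897/5446, -1749/5446]
P' = [4147/3501 830/1167 2743/3501; 830/1167 16841/5446 33049/16338; 2743/3501 33049/16338 40423/24507]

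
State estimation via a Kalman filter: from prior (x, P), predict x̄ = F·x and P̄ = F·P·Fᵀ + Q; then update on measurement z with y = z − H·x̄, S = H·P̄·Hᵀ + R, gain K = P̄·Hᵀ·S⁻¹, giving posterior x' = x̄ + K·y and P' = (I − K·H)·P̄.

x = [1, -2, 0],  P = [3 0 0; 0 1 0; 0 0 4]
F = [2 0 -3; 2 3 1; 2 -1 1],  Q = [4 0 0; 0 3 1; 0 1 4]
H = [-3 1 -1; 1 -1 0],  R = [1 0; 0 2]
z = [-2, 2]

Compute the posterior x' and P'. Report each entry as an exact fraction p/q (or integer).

x̄ = F·x = [2, -4, 4]
P̄ = F·P·Fᵀ + Q = [52 0 0; 0 28 14; 0 14 21]
y = z − H·x̄ = [12, -4]
S = H·P̄·Hᵀ + R = [490 -170; -170 82]
K = P̄·Hᵀ·S⁻¹ = [-247/705 -13/141; -301/940 -189/188; -1477/5640 -805/1128]
x' = x̄ + K·y = [-1294/705, -898/235, 2617/705]
P' = (I − K·H)·P̄ = [1508/705 546/235 -2639/705; 546/235 2037/470 -2177/940; -2639/705 -2177/940 51751/5640]

x' = [-1294/705, -898/235, 2617/705]
P' = [1508/705 546/235 -2639/705; 546/235 2037/470 -2177/940; -2639/705 -2177/940 51751/5640]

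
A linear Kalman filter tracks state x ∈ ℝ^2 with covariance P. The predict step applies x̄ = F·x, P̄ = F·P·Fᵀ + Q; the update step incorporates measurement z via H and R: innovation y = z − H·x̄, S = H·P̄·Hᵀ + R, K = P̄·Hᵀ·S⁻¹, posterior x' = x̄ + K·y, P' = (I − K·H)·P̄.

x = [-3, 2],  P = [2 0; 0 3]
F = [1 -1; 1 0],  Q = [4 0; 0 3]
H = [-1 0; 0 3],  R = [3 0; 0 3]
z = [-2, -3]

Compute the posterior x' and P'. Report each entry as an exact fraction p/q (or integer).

x' = [1/3, -19/18]
P' = [11/5 1/30; 1/30 14/45]

x̄ = F·x = [-5, -3]
P̄ = F·P·Fᵀ + Q = [9 2; 2 5]
y = z − H·x̄ = [-7, 6]
S = H·P̄·Hᵀ + R = [12 -6; -6 48]
K = P̄·Hᵀ·S⁻¹ = [-11/15 1/30; -1/90 14/45]
x' = x̄ + K·y = [1/3, -19/18]
P' = (I − K·H)·P̄ = [11/5 1/30; 1/30 14/45]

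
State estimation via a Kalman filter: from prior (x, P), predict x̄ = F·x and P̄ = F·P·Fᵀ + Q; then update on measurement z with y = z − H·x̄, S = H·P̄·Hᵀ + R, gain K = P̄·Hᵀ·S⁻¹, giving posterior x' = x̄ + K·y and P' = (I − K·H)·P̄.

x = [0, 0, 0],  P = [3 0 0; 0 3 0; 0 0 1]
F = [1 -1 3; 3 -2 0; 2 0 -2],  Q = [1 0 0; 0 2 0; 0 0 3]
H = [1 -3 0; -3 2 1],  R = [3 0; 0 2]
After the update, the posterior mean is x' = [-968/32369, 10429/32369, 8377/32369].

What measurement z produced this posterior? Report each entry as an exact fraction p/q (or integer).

z = [-1, 1]

x̄ = F·x = [0, 0, 0]
P̄ = F·P·Fᵀ + Q = [16 15 0; 15 41 18; 0 18 19]
S = H·P̄·Hᵀ + R = [298 -183; -183 221]
K = P̄·Hᵀ·S⁻¹ = [-9703/32369 -10671/32369; -13803/32369 -3374/32369; -1869/32369 6508/32369]
x' − x̄ = [-968/32369, 10429/32369, 8377/32369] = K·y
y = (KᵀK)⁻¹·Kᵀ·(x' − x̄) = [-1, 1]
z = y + H·x̄ = [-1, 1] + [0, 0] = [-1, 1]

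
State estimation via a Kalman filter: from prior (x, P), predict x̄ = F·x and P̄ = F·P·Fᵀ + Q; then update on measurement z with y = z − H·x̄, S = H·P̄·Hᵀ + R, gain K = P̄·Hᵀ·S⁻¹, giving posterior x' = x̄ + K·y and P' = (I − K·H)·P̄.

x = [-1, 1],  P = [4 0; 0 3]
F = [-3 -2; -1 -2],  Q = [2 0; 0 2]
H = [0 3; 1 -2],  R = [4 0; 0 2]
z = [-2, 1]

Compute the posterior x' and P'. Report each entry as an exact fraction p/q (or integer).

x' = [-51/419, -272/419]
P' = [1427/419 348/419; 348/419 180/419]

x̄ = F·x = [1, -1]
P̄ = F·P·Fᵀ + Q = [50 24; 24 18]
y = z − H·x̄ = [1, -2]
S = H·P̄·Hᵀ + R = [166 -36; -36 28]
K = P̄·Hᵀ·S⁻¹ = [261/419 731/838; 135/419 -6/419]
x' = x̄ + K·y = [-51/419, -272/419]
P' = (I − K·H)·P̄ = [1427/419 348/419; 348/419 180/419]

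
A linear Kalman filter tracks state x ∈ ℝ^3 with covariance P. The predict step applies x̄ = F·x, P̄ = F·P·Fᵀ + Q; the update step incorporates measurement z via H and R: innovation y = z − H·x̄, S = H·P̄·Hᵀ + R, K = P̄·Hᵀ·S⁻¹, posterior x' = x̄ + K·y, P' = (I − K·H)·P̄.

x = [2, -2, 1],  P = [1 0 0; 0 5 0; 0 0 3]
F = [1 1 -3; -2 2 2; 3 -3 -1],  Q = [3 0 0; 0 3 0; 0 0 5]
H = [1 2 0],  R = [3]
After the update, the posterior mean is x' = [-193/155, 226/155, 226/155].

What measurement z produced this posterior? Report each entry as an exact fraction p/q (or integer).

x̄ = F·x = [-3, -6, 11]
P̄ = F·P·Fᵀ + Q = [36 -10 -3; -10 39 -42; -3 -42 62]
S = H·P̄·Hᵀ + R = [155]
K = P̄·Hᵀ·S⁻¹ = [16/155; 68/155; -87/155]
x' − x̄ = [272/155, 1156/155, -1479/155] = K·y
y = (KᵀK)⁻¹·Kᵀ·(x' − x̄) = [17]
z = y + H·x̄ = [17] + [-15] = [2]

z = [2]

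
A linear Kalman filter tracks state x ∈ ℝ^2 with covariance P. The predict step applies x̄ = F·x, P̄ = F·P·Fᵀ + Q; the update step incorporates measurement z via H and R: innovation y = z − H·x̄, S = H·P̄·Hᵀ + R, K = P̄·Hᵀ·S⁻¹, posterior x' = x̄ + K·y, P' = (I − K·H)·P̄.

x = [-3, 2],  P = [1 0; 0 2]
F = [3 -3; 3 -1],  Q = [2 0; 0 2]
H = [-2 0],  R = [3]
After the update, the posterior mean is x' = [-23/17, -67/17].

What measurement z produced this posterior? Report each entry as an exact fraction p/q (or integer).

z = [2]

x̄ = F·x = [-15, -11]
P̄ = F·P·Fᵀ + Q = [29 15; 15 13]
S = H·P̄·Hᵀ + R = [119]
K = P̄·Hᵀ·S⁻¹ = [-58/119; -30/119]
x' − x̄ = [232/17, 120/17] = K·y
y = (KᵀK)⁻¹·Kᵀ·(x' − x̄) = [-28]
z = y + H·x̄ = [-28] + [30] = [2]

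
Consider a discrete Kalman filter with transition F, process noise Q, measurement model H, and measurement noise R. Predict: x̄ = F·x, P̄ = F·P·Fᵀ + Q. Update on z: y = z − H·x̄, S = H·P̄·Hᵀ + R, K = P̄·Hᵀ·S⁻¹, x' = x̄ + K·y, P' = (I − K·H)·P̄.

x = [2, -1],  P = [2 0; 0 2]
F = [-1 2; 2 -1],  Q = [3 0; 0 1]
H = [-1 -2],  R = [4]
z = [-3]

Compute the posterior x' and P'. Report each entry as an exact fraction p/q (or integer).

x' = [-107/29, 103/29]
P' = [368/29 -190/29; -190/29 123/29]

x̄ = F·x = [-4, 5]
P̄ = F·P·Fᵀ + Q = [13 -8; -8 11]
y = z − H·x̄ = [3]
S = H·P̄·Hᵀ + R = [29]
K = P̄·Hᵀ·S⁻¹ = [3/29; -14/29]
x' = x̄ + K·y = [-107/29, 103/29]
P' = (I − K·H)·P̄ = [368/29 -190/29; -190/29 123/29]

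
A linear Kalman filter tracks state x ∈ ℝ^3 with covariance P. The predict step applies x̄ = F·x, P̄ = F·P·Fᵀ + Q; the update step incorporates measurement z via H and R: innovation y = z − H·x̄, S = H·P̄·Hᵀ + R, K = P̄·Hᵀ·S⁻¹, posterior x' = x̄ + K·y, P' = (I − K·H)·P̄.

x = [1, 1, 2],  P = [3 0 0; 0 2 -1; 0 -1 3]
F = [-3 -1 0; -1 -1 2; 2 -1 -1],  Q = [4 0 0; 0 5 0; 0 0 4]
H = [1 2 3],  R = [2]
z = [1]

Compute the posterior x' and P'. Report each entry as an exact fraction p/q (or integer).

x' = [-72/19, 3, -8/19]
P' = [619/19 11 -345/19; 11 33/2 -29/2; -345/19 -29/2 601/38]

x̄ = F·x = [-4, 2, -1]
P̄ = F·P·Fᵀ + Q = [33 13 -17; 13 26 -9; -17 -9 19]
y = z − H·x̄ = [4]
S = H·P̄·Hᵀ + R = [152]
K = P̄·Hᵀ·S⁻¹ = [1/19; 1/4; 11/76]
x' = x̄ + K·y = [-72/19, 3, -8/19]
P' = (I − K·H)·P̄ = [619/19 11 -345/19; 11 33/2 -29/2; -345/19 -29/2 601/38]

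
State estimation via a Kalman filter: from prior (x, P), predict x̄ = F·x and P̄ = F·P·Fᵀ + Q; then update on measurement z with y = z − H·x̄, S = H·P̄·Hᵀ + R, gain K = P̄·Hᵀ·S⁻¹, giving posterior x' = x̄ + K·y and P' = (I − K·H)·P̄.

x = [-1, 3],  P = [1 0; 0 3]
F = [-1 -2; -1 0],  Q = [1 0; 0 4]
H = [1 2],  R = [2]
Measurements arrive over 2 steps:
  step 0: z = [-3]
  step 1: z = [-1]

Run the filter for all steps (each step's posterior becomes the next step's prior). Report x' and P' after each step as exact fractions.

step 0: x' = [-5, 1], P' = [38/5 -17/5; -17/5 79/40]
step 1: x' = [201/109, -127/109], P' = [1378/545 -644/545; -644/545 562/545]

step 0: x̄ = F·x = [-5, 1]
step 0: P̄ = F·P·Fᵀ + Q = [14 1; 1 5]
step 0: y = z − H·x̄ = [0]
step 0: S = H·P̄·Hᵀ + R = [40]
step 0: K = P̄·Hᵀ·S⁻¹ = [2/5; 11/40]
step 0: x' = x̄ + K·y = [-5, 1]
step 0: P' = (I − K·H)·P̄ = [38/5 -17/5; -17/5 79/40]
step 1: x̄ = F·x = [3, 5]
step 1: P̄ = F·P·Fᵀ + Q = [29/10 4/5; 4/5 58/5]
step 1: y = z − H·x̄ = [-14]
step 1: S = H·P̄·Hᵀ + R = [109/2]
step 1: K = P̄·Hᵀ·S⁻¹ = [9/109; 48/109]
step 1: x' = x̄ + K·y = [201/109, -127/109]
step 1: P' = (I − K·H)·P̄ = [1378/545 -644/545; -644/545 562/545]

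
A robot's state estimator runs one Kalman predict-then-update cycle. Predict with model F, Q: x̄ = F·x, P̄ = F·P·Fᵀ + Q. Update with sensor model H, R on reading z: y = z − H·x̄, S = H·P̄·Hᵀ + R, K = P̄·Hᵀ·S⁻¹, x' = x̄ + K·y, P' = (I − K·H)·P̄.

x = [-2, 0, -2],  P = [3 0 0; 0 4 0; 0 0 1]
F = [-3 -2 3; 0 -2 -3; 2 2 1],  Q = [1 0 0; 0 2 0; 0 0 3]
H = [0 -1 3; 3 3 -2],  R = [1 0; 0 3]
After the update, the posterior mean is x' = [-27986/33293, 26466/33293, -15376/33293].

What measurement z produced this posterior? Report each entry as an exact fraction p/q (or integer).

z = [-2, 1]

x̄ = F·x = [0, 6, -6]
P̄ = F·P·Fᵀ + Q = [53 7 -31; 7 27 -19; -31 -19 32]
S = H·P̄·Hᵀ + R = [430 -782; -782 1577]
K = P̄·Hᵀ·S⁻¹ = [15772/33293 12930/33293; -11494/33293 -2744/33293; 14007/66586 -1045/33293]
x' − x̄ = [-27986/33293, -173292/33293, 184382/33293] = K·y
y = (KᵀK)⁻¹·Kᵀ·(x' − x̄) = [22, -29]
z = y + H·x̄ = [22, -29] + [-24, 30] = [-2, 1]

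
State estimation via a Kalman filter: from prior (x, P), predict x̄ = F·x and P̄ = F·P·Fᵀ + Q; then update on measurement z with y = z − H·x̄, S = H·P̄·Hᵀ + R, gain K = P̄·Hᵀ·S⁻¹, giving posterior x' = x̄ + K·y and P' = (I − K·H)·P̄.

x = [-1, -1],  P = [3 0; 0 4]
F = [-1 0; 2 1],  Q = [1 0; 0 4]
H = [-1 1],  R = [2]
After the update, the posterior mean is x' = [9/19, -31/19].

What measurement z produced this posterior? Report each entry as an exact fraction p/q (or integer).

z = [-2]

x̄ = F·x = [1, -3]
P̄ = F·P·Fᵀ + Q = [4 -6; -6 20]
S = H·P̄·Hᵀ + R = [38]
K = P̄·Hᵀ·S⁻¹ = [-5/19; 13/19]
x' − x̄ = [-10/19, 26/19] = K·y
y = (KᵀK)⁻¹·Kᵀ·(x' − x̄) = [2]
z = y + H·x̄ = [2] + [-4] = [-2]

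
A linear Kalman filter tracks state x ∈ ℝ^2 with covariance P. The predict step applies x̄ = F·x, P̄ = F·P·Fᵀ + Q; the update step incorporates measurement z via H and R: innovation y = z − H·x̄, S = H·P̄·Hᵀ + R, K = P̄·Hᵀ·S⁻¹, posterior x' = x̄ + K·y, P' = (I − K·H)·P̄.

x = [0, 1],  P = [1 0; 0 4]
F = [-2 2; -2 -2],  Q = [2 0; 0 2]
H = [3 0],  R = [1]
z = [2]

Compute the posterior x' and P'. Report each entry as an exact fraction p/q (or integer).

x' = [134/199, -254/199]
P' = [22/199 -12/199; -12/199 3082/199]

x̄ = F·x = [2, -2]
P̄ = F·P·Fᵀ + Q = [22 -12; -12 22]
y = z − H·x̄ = [-4]
S = H·P̄·Hᵀ + R = [199]
K = P̄·Hᵀ·S⁻¹ = [66/199; -36/199]
x' = x̄ + K·y = [134/199, -254/199]
P' = (I − K·H)·P̄ = [22/199 -12/199; -12/199 3082/199]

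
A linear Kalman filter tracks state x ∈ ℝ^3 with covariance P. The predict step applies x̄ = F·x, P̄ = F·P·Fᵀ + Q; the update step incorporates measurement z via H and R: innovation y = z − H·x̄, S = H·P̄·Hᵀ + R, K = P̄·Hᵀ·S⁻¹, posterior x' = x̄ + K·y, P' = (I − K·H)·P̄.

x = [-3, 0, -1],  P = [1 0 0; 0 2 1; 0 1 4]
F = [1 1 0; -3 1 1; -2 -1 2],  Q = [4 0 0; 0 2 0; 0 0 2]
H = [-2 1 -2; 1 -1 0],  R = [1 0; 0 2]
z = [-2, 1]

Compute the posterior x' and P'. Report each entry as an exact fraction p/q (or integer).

x' = [1739/1671, 1460/1671, 568/1671]
P' = [6377/1671 5597/1671 -3449/1671; 5597/1671 7919/1671 -1511/1671; -3449/1671 -1511/1671 3038/1671]

x̄ = F·x = [-3, 8, 4]
P̄ = F·P·Fᵀ + Q = [7 0 -2; 0 19 13; -2 13 20]
y = z − H·x̄ = [-8, 12]
S = H·P̄·Hᵀ + R = [60 -3; -3 28]
K = P̄·Hᵀ·S⁻¹ = [-259/1671 130/557; -253/1671 -387/557; -689/1671 -323/557]
x' = x̄ + K·y = [1739/1671, 1460/1671, 568/1671]
P' = (I − K·H)·P̄ = [6377/1671 5597/1671 -3449/1671; 5597/1671 7919/1671 -1511/1671; -3449/1671 -1511/1671 3038/1671]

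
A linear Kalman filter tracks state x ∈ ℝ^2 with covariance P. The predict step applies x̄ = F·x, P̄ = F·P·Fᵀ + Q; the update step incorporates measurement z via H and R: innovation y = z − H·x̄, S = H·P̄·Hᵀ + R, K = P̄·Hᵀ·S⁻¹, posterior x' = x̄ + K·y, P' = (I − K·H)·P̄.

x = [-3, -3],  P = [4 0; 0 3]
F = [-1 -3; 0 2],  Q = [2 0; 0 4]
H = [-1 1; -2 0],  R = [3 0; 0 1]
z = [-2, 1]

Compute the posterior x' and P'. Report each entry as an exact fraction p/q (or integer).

x' = [-183/650, -17/13]
P' = [303/1300 3/26; 3/26 27/13]

x̄ = F·x = [12, -6]
P̄ = F·P·Fᵀ + Q = [33 -18; -18 16]
y = z − H·x̄ = [16, 25]
S = H·P̄·Hᵀ + R = [88 102; 102 133]
K = P̄·Hᵀ·S⁻¹ = [-51/1300 -303/650; 17/26 -3/13]
x' = x̄ + K·y = [-183/650, -17/13]
P' = (I − K·H)·P̄ = [303/1300 3/26; 3/26 27/13]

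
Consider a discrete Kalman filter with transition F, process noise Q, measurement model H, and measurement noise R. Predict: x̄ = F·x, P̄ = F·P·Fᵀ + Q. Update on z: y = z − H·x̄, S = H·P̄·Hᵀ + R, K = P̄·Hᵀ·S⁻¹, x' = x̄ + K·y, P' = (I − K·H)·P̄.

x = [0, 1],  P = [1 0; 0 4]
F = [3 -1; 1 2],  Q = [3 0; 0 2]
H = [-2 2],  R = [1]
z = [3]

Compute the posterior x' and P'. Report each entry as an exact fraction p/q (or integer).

x' = [-55/181, 218/181]
P' = [1132/181 1111/181; 1111/181 1135/181]

x̄ = F·x = [-1, 2]
P̄ = F·P·Fᵀ + Q = [16 -5; -5 19]
y = z − H·x̄ = [-3]
S = H·P̄·Hᵀ + R = [181]
K = P̄·Hᵀ·S⁻¹ = [-42/181; 48/181]
x' = x̄ + K·y = [-55/181, 218/181]
P' = (I − K·H)·P̄ = [1132/181 1111/181; 1111/181 1135/181]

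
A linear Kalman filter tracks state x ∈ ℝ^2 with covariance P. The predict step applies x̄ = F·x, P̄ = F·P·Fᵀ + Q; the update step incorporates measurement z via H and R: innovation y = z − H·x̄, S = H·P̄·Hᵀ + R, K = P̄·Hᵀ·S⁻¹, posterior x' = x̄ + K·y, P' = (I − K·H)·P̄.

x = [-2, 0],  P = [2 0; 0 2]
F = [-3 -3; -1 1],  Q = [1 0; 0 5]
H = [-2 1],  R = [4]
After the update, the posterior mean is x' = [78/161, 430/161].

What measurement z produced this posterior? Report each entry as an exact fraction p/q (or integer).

z = [2]

x̄ = F·x = [6, 2]
P̄ = F·P·Fᵀ + Q = [37 0; 0 9]
S = H·P̄·Hᵀ + R = [161]
K = P̄·Hᵀ·S⁻¹ = [-74/161; 9/161]
x' − x̄ = [-888/161, 108/161] = K·y
y = (KᵀK)⁻¹·Kᵀ·(x' − x̄) = [12]
z = y + H·x̄ = [12] + [-10] = [2]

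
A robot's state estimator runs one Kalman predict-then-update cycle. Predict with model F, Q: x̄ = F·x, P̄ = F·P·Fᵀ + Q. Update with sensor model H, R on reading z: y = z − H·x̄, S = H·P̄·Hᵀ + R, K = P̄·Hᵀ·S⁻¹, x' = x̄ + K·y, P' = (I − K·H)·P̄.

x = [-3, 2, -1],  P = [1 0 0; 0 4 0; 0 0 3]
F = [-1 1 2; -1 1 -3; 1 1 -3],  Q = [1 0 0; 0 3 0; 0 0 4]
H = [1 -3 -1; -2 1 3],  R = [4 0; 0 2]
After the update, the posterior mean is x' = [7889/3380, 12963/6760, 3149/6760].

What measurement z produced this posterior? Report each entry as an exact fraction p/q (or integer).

x̄ = F·x = [3, 8, 2]
P̄ = F·P·Fᵀ + Q = [18 -13 -15; -13 35 30; -15 30 36]
S = H·P̄·Hᵀ + R = [661 -715; -715 845]
K = P̄·Hᵀ·S⁻¹ = [-7/52 -761/3380; -263/728 -6009/47320; 15/728 10233/47320]
x' − x̄ = [-2251/3380, -41117/6760, -10371/6760] = K·y
y = (KᵀK)⁻¹·Kᵀ·(x' − x̄) = [20, -9]
z = y + H·x̄ = [20, -9] + [-23, 8] = [-3, -1]

z = [-3, -1]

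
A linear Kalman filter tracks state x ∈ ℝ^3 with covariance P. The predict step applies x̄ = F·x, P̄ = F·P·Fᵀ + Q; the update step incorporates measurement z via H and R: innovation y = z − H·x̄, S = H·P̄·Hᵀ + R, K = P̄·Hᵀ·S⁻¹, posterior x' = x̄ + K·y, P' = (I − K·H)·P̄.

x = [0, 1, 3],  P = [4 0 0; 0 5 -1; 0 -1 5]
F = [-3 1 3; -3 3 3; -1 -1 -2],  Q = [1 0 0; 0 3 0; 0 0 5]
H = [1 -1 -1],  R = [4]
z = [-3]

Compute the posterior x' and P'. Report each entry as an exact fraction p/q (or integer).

x' = [170/23, 288/23, -65/23]
P' = [3501/46 3909/46 -234/23; 3909/46 5097/46 -588/23; -234/23 -588/23 402/23]

x̄ = F·x = [10, 12, -7]
P̄ = F·P·Fᵀ + Q = [81 84 -18; 84 111 -24; -18 -24 30]
y = z − H·x̄ = [-8]
S = H·P̄·Hᵀ + R = [46]
K = P̄·Hᵀ·S⁻¹ = [15/46; -3/46; -12/23]
x' = x̄ + K·y = [170/23, 288/23, -65/23]
P' = (I − K·H)·P̄ = [3501/46 3909/46 -234/23; 3909/46 5097/46 -588/23; -234/23 -588/23 402/23]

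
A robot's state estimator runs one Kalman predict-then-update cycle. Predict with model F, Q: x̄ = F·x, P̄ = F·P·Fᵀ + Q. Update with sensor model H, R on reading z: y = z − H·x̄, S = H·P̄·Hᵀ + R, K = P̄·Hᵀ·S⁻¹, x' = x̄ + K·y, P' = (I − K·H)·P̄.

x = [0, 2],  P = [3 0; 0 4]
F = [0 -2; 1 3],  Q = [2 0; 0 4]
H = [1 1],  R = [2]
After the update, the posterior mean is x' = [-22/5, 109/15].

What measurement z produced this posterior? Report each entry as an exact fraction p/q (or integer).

z = [3]

x̄ = F·x = [-4, 6]
P̄ = F·P·Fᵀ + Q = [18 -24; -24 43]
S = H·P̄·Hᵀ + R = [15]
K = P̄·Hᵀ·S⁻¹ = [-2/5; 19/15]
x' − x̄ = [-2/5, 19/15] = K·y
y = (KᵀK)⁻¹·Kᵀ·(x' − x̄) = [1]
z = y + H·x̄ = [1] + [2] = [3]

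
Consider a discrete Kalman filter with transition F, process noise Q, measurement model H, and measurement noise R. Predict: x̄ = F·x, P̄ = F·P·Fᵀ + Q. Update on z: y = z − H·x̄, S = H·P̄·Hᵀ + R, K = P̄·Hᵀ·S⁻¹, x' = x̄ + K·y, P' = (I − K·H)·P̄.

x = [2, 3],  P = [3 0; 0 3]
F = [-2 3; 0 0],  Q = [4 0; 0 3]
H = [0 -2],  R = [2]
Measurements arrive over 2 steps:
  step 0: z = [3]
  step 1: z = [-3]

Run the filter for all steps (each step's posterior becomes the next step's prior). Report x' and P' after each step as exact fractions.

step 0: x̄ = F·x = [5, 0]
step 0: P̄ = F·P·Fᵀ + Q = [43 0; 0 3]
step 0: y = z − H·x̄ = [3]
step 0: S = H·P̄·Hᵀ + R = [14]
step 0: K = P̄·Hᵀ·S⁻¹ = [0; -3/7]
step 0: x' = x̄ + K·y = [5, -9/7]
step 0: P' = (I − K·H)·P̄ = [43 0; 0 3/7]
step 1: x̄ = F·x = [-97/7, 0]
step 1: P̄ = F·P·Fᵀ + Q = [1259/7 0; 0 3]
step 1: y = z − H·x̄ = [-3]
step 1: S = H·P̄·Hᵀ + R = [14]
step 1: K = P̄·Hᵀ·S⁻¹ = [0; -3/7]
step 1: x' = x̄ + K·y = [-97/7, 9/7]
step 1: P' = (I − K·H)·P̄ = [1259/7 0; 0 3/7]

step 0: x' = [5, -9/7], P' = [43 0; 0 3/7]
step 1: x' = [-97/7, 9/7], P' = [1259/7 0; 0 3/7]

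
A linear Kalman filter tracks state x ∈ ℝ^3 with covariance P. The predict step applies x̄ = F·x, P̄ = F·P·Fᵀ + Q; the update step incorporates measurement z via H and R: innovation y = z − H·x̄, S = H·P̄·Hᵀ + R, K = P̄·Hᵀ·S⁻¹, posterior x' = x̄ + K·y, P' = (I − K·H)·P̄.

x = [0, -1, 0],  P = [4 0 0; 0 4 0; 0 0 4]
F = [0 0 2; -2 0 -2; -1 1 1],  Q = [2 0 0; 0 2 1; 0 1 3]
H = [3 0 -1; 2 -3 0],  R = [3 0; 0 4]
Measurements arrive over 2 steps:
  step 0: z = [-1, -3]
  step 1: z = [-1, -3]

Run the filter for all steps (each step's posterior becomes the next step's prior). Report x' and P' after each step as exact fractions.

step 0: x̄ = F·x = [0, 0, -1]
step 0: P̄ = F·P·Fᵀ + Q = [18 -16 8; -16 34 1; 8 1 15]
step 0: y = z − H·x̄ = [-2, -3]
step 0: S = H·P̄·Hᵀ + R = [132 239; 239 574]
step 0: K = P̄·Hᵀ·S⁻¹ = [6328/18647 94/18647; 3900/18647 -5977/18647; 71/643 -15/643]
step 0: x' = x̄ + K·y = [-12938/18647, 10131/18647, -740/643]
step 0: P' = (I − K·H)·P̄ = [36662/18647 24316/18647 3138/643; 24316/18647 24180/18647 2112/643; 3138/643 2112/643 9201/643]
step 1: x̄ = F·x = [-1480/643, 68796/18647, 1609/18647]
step 1: P̄ = F·P·Fᵀ + Q = [38090/643 -49356/643 16350/643; -49356/643 1979274/18647 -612815/18647; 16350/643 -612815/18647 275472/18647]
step 1: y = z − H·x̄ = [111722/18647, 236287/18647]
step 1: S = H·P̄·Hᵀ + R = [7428003/18647 16722831/18647; 16722831/18647 39482382/18647]
step 1: K = P̄·Hᵀ·S⁻¹ = [60162488/243509685 14626856/243509685; 32675956/243509685 -68117323/243509685; -7846613/81169895 9052579/81169895]
step 1: x' = x̄ + K·y = [-4894912/81169895, 231022553/243509685, 74702086/81169895]
step 1: P' = (I − K·H)·P̄ = [161943814/243509685 88460068/243509685 101781326/81169895; 88460068/243509685 149796476/243509685 55784112/81169895; 101781326/81169895 55784112/81169895 328883817/81169895]

step 0: x' = [-12938/18647, 10131/18647, -740/643], P' = [36662/18647 24316/18647 3138/643; 24316/18647 24180/18647 2112/643; 3138/643 2112/643 9201/643]
step 1: x' = [-4894912/81169895, 231022553/243509685, 74702086/81169895], P' = [161943814/243509685 88460068/243509685 101781326/81169895; 88460068/243509685 149796476/243509685 55784112/81169895; 101781326/81169895 55784112/81169895 328883817/81169895]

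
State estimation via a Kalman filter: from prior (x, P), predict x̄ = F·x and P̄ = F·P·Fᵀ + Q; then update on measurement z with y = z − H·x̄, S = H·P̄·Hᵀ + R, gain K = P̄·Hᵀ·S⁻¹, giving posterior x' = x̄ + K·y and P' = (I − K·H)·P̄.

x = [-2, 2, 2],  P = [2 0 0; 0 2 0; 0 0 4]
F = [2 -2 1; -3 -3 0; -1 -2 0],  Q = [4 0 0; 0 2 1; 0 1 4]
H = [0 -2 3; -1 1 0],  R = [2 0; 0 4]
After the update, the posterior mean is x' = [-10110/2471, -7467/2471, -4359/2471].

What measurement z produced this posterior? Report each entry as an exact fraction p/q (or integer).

x̄ = F·x = [-6, 0, -2]
P̄ = F·P·Fᵀ + Q = [24 0 4; 0 38 19; 4 19 14]
S = H·P̄·Hᵀ + R = [52 -31; -31 66]
K = P̄·Hᵀ·S⁻¹ = [48/2471 -876/2471; -76/2471 1387/2471; 729/2471 904/2471]
x' − x̄ = [4716/2471, -7467/2471, 583/2471] = K·y
y = (KᵀK)⁻¹·Kᵀ·(x' − x̄) = [7, -5]
z = y + H·x̄ = [7, -5] + [-6, 6] = [1, 1]

z = [1, 1]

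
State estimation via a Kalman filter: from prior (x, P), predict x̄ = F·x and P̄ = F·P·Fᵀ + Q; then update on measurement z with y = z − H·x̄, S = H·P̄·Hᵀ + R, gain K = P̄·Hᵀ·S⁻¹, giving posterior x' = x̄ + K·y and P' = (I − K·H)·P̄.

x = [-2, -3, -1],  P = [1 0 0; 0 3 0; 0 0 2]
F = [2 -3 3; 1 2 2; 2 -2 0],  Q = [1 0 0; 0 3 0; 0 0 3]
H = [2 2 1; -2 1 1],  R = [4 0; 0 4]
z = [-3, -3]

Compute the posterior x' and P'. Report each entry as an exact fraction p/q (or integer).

x' = [1108/1395, -4108/1395, 239/279]
P' = [1298/1395 -448/279 2876/1395; -448/279 8168/1395 -10244/1395; 2876/1395 -10244/1395 14984/1395]

x̄ = F·x = [2, -10, 2]
P̄ = F·P·Fᵀ + Q = [50 -4 22; -4 24 -10; 22 -10 19]
y = z − H·x̄ = [11, 9]
S = H·P̄·Hᵀ + R = [335 -155; -155 155]
K = P̄·Hᵀ·S⁻¹ = [8/45 -98/279; 13/45 601/1395; 2/45 -253/1395]
x' = x̄ + K·y = [1108/1395, -4108/1395, 239/279]
P' = (I − K·H)·P̄ = [1298/1395 -448/279 2876/1395; -448/279 8168/1395 -10244/1395; 2876/1395 -10244/1395 14984/1395]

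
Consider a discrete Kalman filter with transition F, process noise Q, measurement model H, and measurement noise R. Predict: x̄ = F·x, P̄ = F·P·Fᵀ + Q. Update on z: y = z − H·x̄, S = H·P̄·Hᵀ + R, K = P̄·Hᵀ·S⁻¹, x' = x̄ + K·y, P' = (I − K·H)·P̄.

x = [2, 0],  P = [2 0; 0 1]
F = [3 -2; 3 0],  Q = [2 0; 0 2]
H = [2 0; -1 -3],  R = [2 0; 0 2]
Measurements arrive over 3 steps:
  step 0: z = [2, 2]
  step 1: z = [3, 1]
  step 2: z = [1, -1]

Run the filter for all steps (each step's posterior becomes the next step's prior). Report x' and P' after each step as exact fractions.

step 0: x' = [1380/1609, -1368/1609], P' = [726/1609 -216/1609; -216/1609 410/1609]
step 1: x' = [39631/27569, -19305/27569], P' = [223918/523811 -62148/523811; -62148/523811 126382/523811]
step 2: x' = [14646210/23043151, 4792572/23043151], P' = [68836862/161302057 -2731344/23043151; -2731344/23043151 5558402/23043151]

step 0: x̄ = F·x = [6, 6]
step 0: P̄ = F·P·Fᵀ + Q = [24 18; 18 20]
step 0: y = z − H·x̄ = [-10, 26]
step 0: S = H·P̄·Hᵀ + R = [98 -156; -156 314]
step 0: K = P̄·Hᵀ·S⁻¹ = [726/1609 -39/1609; -216/1609 -507/1609]
step 0: x' = x̄ + K·y = [1380/1609, -1368/1609]
step 0: P' = (I − K·H)·P̄ = [726/1609 -216/1609; -216/1609 410/1609]
step 1: x̄ = F·x = [6876/1609, 4140/1609]
step 1: P̄ = F·P·Fᵀ + Q = [13984/1609 7830/1609; 7830/1609 9752/1609]
step 1: y = z − H·x̄ = [-8925/1609, 20905/1609]
step 1: S = H·P̄·Hᵀ + R = [59154/1609 -74948/1609; -74948/1609 151950/1609]
step 1: K = P̄·Hᵀ·S⁻¹ = [223918/523811 -18737/523811; -62148/523811 -158499/523811]
step 1: x' = x̄ + K·y = [39631/27569, -19305/27569]
step 1: P' = (I − K·H)·P̄ = [223918/523811 -62148/523811; -62148/523811 126382/523811]
step 2: x̄ = F·x = [157503/27569, 118893/27569]
step 2: P̄ = F·P·Fᵀ + Q = [4314188/523811 2388150/523811; 2388150/523811 3062884/523811]
step 2: y = z − H·x̄ = [-287437/27569, 486613/27569]
step 2: S = H·P̄·Hᵀ + R = [18304374/523811 -22957276/523811; -22957276/523811 47256666/523811]
step 2: K = P̄·Hᵀ·S⁻¹ = [68836862/161302057 -5739319/161302057; -2731344/23043151 -6971931/23043151]
step 2: x' = x̄ + K·y = [14646210/23043151, 4792572/23043151]
step 2: P' = (I − K·H)·P̄ = [68836862/161302057 -2731344/23043151; -2731344/23043151 5558402/23043151]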